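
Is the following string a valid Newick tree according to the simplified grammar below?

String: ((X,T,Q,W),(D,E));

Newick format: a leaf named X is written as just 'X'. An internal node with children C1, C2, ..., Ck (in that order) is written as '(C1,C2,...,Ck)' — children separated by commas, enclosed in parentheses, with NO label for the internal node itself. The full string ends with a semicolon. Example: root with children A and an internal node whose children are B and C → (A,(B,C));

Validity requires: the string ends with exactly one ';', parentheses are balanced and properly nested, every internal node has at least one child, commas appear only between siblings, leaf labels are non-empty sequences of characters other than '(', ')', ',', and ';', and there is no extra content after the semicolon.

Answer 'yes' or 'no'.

Input: ((X,T,Q,W),(D,E));
Paren balance: 3 '(' vs 3 ')' OK
Ends with single ';': True
Full parse: OK
Valid: True

Answer: yes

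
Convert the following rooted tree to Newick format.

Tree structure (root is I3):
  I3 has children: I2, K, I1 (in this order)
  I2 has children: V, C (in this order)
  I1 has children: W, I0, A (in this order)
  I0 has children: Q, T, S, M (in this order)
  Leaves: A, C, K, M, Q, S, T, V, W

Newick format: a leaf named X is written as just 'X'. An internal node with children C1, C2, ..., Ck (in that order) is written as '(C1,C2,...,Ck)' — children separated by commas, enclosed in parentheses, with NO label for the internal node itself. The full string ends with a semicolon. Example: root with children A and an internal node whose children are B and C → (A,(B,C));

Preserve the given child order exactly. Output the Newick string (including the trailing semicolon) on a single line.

Answer: ((V,C),K,(W,(Q,T,S,M),A));

Derivation:
internal I3 with children ['I2', 'K', 'I1']
  internal I2 with children ['V', 'C']
    leaf 'V' → 'V'
    leaf 'C' → 'C'
  → '(V,C)'
  leaf 'K' → 'K'
  internal I1 with children ['W', 'I0', 'A']
    leaf 'W' → 'W'
    internal I0 with children ['Q', 'T', 'S', 'M']
      leaf 'Q' → 'Q'
      leaf 'T' → 'T'
      leaf 'S' → 'S'
      leaf 'M' → 'M'
    → '(Q,T,S,M)'
    leaf 'A' → 'A'
  → '(W,(Q,T,S,M),A)'
→ '((V,C),K,(W,(Q,T,S,M),A))'
Final: ((V,C),K,(W,(Q,T,S,M),A));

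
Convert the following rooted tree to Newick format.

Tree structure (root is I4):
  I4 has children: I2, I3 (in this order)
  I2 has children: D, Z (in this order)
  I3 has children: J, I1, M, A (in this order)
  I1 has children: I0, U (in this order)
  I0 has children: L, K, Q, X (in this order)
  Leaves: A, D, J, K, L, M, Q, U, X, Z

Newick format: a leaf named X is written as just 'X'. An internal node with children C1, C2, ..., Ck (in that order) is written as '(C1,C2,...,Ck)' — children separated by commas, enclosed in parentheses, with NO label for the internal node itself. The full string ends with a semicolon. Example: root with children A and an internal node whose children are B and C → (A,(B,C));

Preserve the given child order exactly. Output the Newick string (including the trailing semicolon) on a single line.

Answer: ((D,Z),(J,((L,K,Q,X),U),M,A));

Derivation:
internal I4 with children ['I2', 'I3']
  internal I2 with children ['D', 'Z']
    leaf 'D' → 'D'
    leaf 'Z' → 'Z'
  → '(D,Z)'
  internal I3 with children ['J', 'I1', 'M', 'A']
    leaf 'J' → 'J'
    internal I1 with children ['I0', 'U']
      internal I0 with children ['L', 'K', 'Q', 'X']
        leaf 'L' → 'L'
        leaf 'K' → 'K'
        leaf 'Q' → 'Q'
        leaf 'X' → 'X'
      → '(L,K,Q,X)'
      leaf 'U' → 'U'
    → '((L,K,Q,X),U)'
    leaf 'M' → 'M'
    leaf 'A' → 'A'
  → '(J,((L,K,Q,X),U),M,A)'
→ '((D,Z),(J,((L,K,Q,X),U),M,A))'
Final: ((D,Z),(J,((L,K,Q,X),U),M,A));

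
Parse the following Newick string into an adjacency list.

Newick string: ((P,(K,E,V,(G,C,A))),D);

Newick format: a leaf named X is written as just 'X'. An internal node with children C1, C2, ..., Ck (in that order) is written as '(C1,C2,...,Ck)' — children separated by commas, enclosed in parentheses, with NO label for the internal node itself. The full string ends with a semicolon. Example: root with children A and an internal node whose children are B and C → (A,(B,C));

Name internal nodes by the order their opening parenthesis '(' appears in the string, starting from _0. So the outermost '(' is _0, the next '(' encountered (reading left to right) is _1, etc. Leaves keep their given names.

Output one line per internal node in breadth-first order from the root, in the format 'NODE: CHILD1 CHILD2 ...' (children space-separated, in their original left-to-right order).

Input: ((P,(K,E,V,(G,C,A))),D);
Scanning left-to-right, naming '(' by encounter order:
  pos 0: '(' -> open internal node _0 (depth 1)
  pos 1: '(' -> open internal node _1 (depth 2)
  pos 4: '(' -> open internal node _2 (depth 3)
  pos 11: '(' -> open internal node _3 (depth 4)
  pos 17: ')' -> close internal node _3 (now at depth 3)
  pos 18: ')' -> close internal node _2 (now at depth 2)
  pos 19: ')' -> close internal node _1 (now at depth 1)
  pos 22: ')' -> close internal node _0 (now at depth 0)
Total internal nodes: 4
BFS adjacency from root:
  _0: _1 D
  _1: P _2
  _2: K E V _3
  _3: G C A

Answer: _0: _1 D
_1: P _2
_2: K E V _3
_3: G C A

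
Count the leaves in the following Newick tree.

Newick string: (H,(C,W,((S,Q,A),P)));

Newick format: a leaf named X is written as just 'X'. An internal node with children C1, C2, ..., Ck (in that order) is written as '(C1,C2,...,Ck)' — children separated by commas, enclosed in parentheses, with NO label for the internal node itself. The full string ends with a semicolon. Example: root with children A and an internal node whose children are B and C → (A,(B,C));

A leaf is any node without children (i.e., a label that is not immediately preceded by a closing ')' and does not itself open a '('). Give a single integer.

Newick: (H,(C,W,((S,Q,A),P)));
Scan left-to-right; a leaf is any maximal label run not followed by '(':
  pos 1: leaf 'H' → count = 1
  pos 4: leaf 'C' → count = 2
  pos 6: leaf 'W' → count = 3
  pos 10: leaf 'S' → count = 4
  pos 12: leaf 'Q' → count = 5
  pos 14: leaf 'A' → count = 6
  pos 17: leaf 'P' → count = 7
Total leaves: 7

Answer: 7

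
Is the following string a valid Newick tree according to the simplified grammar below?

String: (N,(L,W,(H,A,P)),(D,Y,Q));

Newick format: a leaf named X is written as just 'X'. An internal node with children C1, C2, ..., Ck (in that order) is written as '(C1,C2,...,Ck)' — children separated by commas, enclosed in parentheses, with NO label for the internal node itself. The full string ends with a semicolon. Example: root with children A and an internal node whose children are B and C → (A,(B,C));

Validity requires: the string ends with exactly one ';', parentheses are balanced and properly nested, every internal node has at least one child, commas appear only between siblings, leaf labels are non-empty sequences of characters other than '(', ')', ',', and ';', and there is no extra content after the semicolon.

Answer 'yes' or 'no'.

Answer: yes

Derivation:
Input: (N,(L,W,(H,A,P)),(D,Y,Q));
Paren balance: 4 '(' vs 4 ')' OK
Ends with single ';': True
Full parse: OK
Valid: True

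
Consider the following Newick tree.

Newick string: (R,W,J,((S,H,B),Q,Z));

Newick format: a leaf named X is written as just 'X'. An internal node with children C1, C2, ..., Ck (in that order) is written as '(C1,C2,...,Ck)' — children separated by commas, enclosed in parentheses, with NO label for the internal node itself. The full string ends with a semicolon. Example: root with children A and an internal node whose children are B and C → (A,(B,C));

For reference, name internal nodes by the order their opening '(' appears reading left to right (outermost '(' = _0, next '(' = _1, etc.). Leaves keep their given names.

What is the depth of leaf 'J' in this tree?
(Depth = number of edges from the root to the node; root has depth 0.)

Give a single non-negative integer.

Newick: (R,W,J,((S,H,B),Q,Z));
Naming internals by '(' encounter order: outermost '(' = _0, next = _1, ...
Query node: J
Path from root: _0 -> J
Depth of J: 1 (number of edges from root)

Answer: 1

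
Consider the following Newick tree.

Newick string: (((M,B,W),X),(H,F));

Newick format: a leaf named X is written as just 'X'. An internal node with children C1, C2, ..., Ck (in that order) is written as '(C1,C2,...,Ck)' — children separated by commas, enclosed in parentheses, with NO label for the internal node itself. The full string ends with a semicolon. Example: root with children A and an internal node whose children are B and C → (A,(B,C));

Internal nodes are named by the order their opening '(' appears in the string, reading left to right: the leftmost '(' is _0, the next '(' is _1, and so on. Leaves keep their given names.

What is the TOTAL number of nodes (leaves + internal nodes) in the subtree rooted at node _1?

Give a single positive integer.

Newick: (((M,B,W),X),(H,F));
Locate _1: it is the '(' at position 1 (the 2nd '(' reading left to right).
Query: subtree rooted at _1
_1: subtree_size = 1 + 5
  _2: subtree_size = 1 + 3
    M: subtree_size = 1 + 0
    B: subtree_size = 1 + 0
    W: subtree_size = 1 + 0
  X: subtree_size = 1 + 0
Total subtree size of _1: 6

Answer: 6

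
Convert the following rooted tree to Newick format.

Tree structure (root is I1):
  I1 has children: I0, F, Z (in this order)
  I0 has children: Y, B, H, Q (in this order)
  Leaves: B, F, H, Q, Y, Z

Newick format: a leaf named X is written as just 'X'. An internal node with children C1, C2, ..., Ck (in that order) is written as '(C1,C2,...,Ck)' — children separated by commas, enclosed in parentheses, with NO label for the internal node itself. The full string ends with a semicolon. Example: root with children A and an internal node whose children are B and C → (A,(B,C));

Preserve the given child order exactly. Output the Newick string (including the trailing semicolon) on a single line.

Answer: ((Y,B,H,Q),F,Z);

Derivation:
internal I1 with children ['I0', 'F', 'Z']
  internal I0 with children ['Y', 'B', 'H', 'Q']
    leaf 'Y' → 'Y'
    leaf 'B' → 'B'
    leaf 'H' → 'H'
    leaf 'Q' → 'Q'
  → '(Y,B,H,Q)'
  leaf 'F' → 'F'
  leaf 'Z' → 'Z'
→ '((Y,B,H,Q),F,Z)'
Final: ((Y,B,H,Q),F,Z);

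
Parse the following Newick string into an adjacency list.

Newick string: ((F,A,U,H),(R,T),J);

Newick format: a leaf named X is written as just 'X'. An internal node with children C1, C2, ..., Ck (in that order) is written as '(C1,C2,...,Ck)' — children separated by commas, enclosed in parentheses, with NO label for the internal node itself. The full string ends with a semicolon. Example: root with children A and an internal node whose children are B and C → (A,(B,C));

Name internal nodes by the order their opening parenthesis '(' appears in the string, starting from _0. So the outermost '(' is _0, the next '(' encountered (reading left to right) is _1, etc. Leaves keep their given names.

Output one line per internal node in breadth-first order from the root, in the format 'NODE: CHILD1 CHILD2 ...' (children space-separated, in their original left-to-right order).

Answer: _0: _1 _2 J
_1: F A U H
_2: R T

Derivation:
Input: ((F,A,U,H),(R,T),J);
Scanning left-to-right, naming '(' by encounter order:
  pos 0: '(' -> open internal node _0 (depth 1)
  pos 1: '(' -> open internal node _1 (depth 2)
  pos 9: ')' -> close internal node _1 (now at depth 1)
  pos 11: '(' -> open internal node _2 (depth 2)
  pos 15: ')' -> close internal node _2 (now at depth 1)
  pos 18: ')' -> close internal node _0 (now at depth 0)
Total internal nodes: 3
BFS adjacency from root:
  _0: _1 _2 J
  _1: F A U H
  _2: R T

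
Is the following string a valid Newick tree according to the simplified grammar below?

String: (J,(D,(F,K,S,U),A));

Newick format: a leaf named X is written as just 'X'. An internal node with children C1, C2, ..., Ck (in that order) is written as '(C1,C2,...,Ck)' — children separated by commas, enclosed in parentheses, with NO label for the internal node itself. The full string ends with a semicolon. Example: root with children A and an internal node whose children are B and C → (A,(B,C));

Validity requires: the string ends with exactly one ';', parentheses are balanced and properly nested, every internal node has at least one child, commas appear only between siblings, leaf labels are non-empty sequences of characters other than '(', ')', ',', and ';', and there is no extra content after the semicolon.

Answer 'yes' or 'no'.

Answer: yes

Derivation:
Input: (J,(D,(F,K,S,U),A));
Paren balance: 3 '(' vs 3 ')' OK
Ends with single ';': True
Full parse: OK
Valid: True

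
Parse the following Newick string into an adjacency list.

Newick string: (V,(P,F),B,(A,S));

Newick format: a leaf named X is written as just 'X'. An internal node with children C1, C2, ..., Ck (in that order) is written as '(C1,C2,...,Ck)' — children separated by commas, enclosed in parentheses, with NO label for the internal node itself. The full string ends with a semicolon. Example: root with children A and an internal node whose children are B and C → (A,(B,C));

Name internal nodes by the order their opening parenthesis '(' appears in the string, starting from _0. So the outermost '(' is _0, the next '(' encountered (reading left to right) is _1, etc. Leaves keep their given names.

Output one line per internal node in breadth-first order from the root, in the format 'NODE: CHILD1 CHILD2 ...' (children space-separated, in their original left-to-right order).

Answer: _0: V _1 B _2
_1: P F
_2: A S

Derivation:
Input: (V,(P,F),B,(A,S));
Scanning left-to-right, naming '(' by encounter order:
  pos 0: '(' -> open internal node _0 (depth 1)
  pos 3: '(' -> open internal node _1 (depth 2)
  pos 7: ')' -> close internal node _1 (now at depth 1)
  pos 11: '(' -> open internal node _2 (depth 2)
  pos 15: ')' -> close internal node _2 (now at depth 1)
  pos 16: ')' -> close internal node _0 (now at depth 0)
Total internal nodes: 3
BFS adjacency from root:
  _0: V _1 B _2
  _1: P F
  _2: A S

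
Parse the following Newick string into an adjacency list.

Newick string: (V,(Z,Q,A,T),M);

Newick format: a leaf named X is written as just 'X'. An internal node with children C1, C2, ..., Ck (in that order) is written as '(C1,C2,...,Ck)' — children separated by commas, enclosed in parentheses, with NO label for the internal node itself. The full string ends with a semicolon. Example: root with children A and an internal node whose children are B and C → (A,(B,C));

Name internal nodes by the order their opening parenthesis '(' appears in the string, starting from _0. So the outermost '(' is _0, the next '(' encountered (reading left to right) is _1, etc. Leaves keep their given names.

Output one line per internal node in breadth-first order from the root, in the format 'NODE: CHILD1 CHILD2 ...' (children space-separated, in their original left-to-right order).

Answer: _0: V _1 M
_1: Z Q A T

Derivation:
Input: (V,(Z,Q,A,T),M);
Scanning left-to-right, naming '(' by encounter order:
  pos 0: '(' -> open internal node _0 (depth 1)
  pos 3: '(' -> open internal node _1 (depth 2)
  pos 11: ')' -> close internal node _1 (now at depth 1)
  pos 14: ')' -> close internal node _0 (now at depth 0)
Total internal nodes: 2
BFS adjacency from root:
  _0: V _1 M
  _1: Z Q A T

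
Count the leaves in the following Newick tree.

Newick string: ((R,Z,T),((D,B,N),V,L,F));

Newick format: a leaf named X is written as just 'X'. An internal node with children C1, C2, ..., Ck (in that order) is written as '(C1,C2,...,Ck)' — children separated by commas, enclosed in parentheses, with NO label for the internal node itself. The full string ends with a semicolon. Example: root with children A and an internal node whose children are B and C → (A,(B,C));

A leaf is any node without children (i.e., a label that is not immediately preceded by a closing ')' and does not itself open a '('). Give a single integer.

Newick: ((R,Z,T),((D,B,N),V,L,F));
Scan left-to-right; a leaf is any maximal label run not followed by '(':
  pos 2: leaf 'R' → count = 1
  pos 4: leaf 'Z' → count = 2
  pos 6: leaf 'T' → count = 3
  pos 11: leaf 'D' → count = 4
  pos 13: leaf 'B' → count = 5
  pos 15: leaf 'N' → count = 6
  pos 18: leaf 'V' → count = 7
  pos 20: leaf 'L' → count = 8
  pos 22: leaf 'F' → count = 9
Total leaves: 9

Answer: 9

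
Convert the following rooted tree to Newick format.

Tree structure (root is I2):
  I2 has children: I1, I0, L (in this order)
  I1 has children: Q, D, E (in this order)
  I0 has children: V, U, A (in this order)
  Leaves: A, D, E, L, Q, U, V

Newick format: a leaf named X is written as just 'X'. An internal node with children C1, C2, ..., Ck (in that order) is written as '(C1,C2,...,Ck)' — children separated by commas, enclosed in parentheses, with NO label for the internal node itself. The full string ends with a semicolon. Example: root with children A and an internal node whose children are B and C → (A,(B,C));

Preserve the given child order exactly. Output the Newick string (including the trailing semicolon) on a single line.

Answer: ((Q,D,E),(V,U,A),L);

Derivation:
internal I2 with children ['I1', 'I0', 'L']
  internal I1 with children ['Q', 'D', 'E']
    leaf 'Q' → 'Q'
    leaf 'D' → 'D'
    leaf 'E' → 'E'
  → '(Q,D,E)'
  internal I0 with children ['V', 'U', 'A']
    leaf 'V' → 'V'
    leaf 'U' → 'U'
    leaf 'A' → 'A'
  → '(V,U,A)'
  leaf 'L' → 'L'
→ '((Q,D,E),(V,U,A),L)'
Final: ((Q,D,E),(V,U,A),L);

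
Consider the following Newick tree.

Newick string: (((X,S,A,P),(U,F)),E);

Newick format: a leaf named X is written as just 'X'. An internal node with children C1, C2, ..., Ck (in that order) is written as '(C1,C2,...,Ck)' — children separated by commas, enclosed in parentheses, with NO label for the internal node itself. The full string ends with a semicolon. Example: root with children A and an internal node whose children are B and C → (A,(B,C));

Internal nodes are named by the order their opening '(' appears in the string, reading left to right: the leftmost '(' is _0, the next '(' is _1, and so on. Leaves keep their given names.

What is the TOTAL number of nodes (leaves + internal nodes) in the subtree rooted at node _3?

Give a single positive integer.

Newick: (((X,S,A,P),(U,F)),E);
Locate _3: it is the '(' at position 12 (the 4th '(' reading left to right).
Query: subtree rooted at _3
_3: subtree_size = 1 + 2
  U: subtree_size = 1 + 0
  F: subtree_size = 1 + 0
Total subtree size of _3: 3

Answer: 3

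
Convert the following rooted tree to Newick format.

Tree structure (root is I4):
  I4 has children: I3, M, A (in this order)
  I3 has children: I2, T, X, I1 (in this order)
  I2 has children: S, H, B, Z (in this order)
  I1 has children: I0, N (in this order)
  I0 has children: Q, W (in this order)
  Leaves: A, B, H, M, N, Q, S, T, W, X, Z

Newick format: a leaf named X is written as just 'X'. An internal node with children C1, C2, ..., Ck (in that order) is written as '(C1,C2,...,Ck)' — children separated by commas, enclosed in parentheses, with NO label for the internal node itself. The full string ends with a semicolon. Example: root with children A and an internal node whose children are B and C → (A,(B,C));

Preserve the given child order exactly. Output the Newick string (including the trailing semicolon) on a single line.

Answer: (((S,H,B,Z),T,X,((Q,W),N)),M,A);

Derivation:
internal I4 with children ['I3', 'M', 'A']
  internal I3 with children ['I2', 'T', 'X', 'I1']
    internal I2 with children ['S', 'H', 'B', 'Z']
      leaf 'S' → 'S'
      leaf 'H' → 'H'
      leaf 'B' → 'B'
      leaf 'Z' → 'Z'
    → '(S,H,B,Z)'
    leaf 'T' → 'T'
    leaf 'X' → 'X'
    internal I1 with children ['I0', 'N']
      internal I0 with children ['Q', 'W']
        leaf 'Q' → 'Q'
        leaf 'W' → 'W'
      → '(Q,W)'
      leaf 'N' → 'N'
    → '((Q,W),N)'
  → '((S,H,B,Z),T,X,((Q,W),N))'
  leaf 'M' → 'M'
  leaf 'A' → 'A'
→ '(((S,H,B,Z),T,X,((Q,W),N)),M,A)'
Final: (((S,H,B,Z),T,X,((Q,W),N)),M,A);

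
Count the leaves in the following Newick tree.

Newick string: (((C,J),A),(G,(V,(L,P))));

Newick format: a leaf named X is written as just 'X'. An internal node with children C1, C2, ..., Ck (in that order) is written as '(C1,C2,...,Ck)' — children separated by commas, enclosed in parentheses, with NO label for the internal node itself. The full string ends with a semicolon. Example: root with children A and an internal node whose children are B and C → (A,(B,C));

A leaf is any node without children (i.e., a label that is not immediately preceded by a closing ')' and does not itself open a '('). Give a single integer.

Newick: (((C,J),A),(G,(V,(L,P))));
Scan left-to-right; a leaf is any maximal label run not followed by '(':
  pos 3: leaf 'C' → count = 1
  pos 5: leaf 'J' → count = 2
  pos 8: leaf 'A' → count = 3
  pos 12: leaf 'G' → count = 4
  pos 15: leaf 'V' → count = 5
  pos 18: leaf 'L' → count = 6
  pos 20: leaf 'P' → count = 7
Total leaves: 7

Answer: 7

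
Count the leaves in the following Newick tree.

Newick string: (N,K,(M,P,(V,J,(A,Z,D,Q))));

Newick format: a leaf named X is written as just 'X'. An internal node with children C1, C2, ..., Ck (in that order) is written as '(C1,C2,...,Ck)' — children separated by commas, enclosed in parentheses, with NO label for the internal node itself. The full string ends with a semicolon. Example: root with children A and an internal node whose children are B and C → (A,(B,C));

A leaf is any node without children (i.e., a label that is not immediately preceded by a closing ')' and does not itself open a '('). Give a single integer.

Answer: 10

Derivation:
Newick: (N,K,(M,P,(V,J,(A,Z,D,Q))));
Scan left-to-right; a leaf is any maximal label run not followed by '(':
  pos 1: leaf 'N' → count = 1
  pos 3: leaf 'K' → count = 2
  pos 6: leaf 'M' → count = 3
  pos 8: leaf 'P' → count = 4
  pos 11: leaf 'V' → count = 5
  pos 13: leaf 'J' → count = 6
  pos 16: leaf 'A' → count = 7
  pos 18: leaf 'Z' → count = 8
  pos 20: leaf 'D' → count = 9
  pos 22: leaf 'Q' → count = 10
Total leaves: 10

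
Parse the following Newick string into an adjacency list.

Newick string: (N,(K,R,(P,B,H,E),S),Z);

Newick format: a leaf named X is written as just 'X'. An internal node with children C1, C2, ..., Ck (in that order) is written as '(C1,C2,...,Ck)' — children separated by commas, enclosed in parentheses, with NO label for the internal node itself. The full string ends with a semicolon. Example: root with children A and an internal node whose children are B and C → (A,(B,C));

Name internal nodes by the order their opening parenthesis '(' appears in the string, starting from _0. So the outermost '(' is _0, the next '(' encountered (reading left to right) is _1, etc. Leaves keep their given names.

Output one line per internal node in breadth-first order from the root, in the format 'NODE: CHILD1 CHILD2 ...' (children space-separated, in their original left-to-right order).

Input: (N,(K,R,(P,B,H,E),S),Z);
Scanning left-to-right, naming '(' by encounter order:
  pos 0: '(' -> open internal node _0 (depth 1)
  pos 3: '(' -> open internal node _1 (depth 2)
  pos 8: '(' -> open internal node _2 (depth 3)
  pos 16: ')' -> close internal node _2 (now at depth 2)
  pos 19: ')' -> close internal node _1 (now at depth 1)
  pos 22: ')' -> close internal node _0 (now at depth 0)
Total internal nodes: 3
BFS adjacency from root:
  _0: N _1 Z
  _1: K R _2 S
  _2: P B H E

Answer: _0: N _1 Z
_1: K R _2 S
_2: P B H E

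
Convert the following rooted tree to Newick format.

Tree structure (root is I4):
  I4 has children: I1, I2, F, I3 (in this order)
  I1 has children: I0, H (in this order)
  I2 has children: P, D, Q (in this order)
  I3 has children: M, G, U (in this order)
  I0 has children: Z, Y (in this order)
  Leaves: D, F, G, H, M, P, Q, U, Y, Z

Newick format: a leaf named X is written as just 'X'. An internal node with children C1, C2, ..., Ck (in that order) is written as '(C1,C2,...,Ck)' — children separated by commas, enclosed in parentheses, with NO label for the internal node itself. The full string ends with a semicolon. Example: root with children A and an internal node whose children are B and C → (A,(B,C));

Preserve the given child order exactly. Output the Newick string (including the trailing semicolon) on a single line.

internal I4 with children ['I1', 'I2', 'F', 'I3']
  internal I1 with children ['I0', 'H']
    internal I0 with children ['Z', 'Y']
      leaf 'Z' → 'Z'
      leaf 'Y' → 'Y'
    → '(Z,Y)'
    leaf 'H' → 'H'
  → '((Z,Y),H)'
  internal I2 with children ['P', 'D', 'Q']
    leaf 'P' → 'P'
    leaf 'D' → 'D'
    leaf 'Q' → 'Q'
  → '(P,D,Q)'
  leaf 'F' → 'F'
  internal I3 with children ['M', 'G', 'U']
    leaf 'M' → 'M'
    leaf 'G' → 'G'
    leaf 'U' → 'U'
  → '(M,G,U)'
→ '(((Z,Y),H),(P,D,Q),F,(M,G,U))'
Final: (((Z,Y),H),(P,D,Q),F,(M,G,U));

Answer: (((Z,Y),H),(P,D,Q),F,(M,G,U));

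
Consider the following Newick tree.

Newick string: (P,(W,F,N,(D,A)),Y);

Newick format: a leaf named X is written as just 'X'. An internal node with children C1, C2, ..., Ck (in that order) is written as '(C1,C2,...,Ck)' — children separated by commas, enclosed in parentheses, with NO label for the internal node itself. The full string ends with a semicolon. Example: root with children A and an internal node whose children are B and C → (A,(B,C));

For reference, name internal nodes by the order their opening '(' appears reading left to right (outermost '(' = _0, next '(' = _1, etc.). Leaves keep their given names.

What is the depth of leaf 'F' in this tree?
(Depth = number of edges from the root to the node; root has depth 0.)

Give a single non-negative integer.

Newick: (P,(W,F,N,(D,A)),Y);
Naming internals by '(' encounter order: outermost '(' = _0, next = _1, ...
Query node: F
Path from root: _0 -> _1 -> F
Depth of F: 2 (number of edges from root)

Answer: 2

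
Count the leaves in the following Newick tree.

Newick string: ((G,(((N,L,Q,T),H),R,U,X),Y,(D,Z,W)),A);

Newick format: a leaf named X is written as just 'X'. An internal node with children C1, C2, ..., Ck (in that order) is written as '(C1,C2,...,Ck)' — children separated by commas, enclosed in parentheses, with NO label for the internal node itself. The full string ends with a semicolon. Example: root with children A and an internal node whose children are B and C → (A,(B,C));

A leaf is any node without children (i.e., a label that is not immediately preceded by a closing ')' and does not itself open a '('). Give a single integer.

Newick: ((G,(((N,L,Q,T),H),R,U,X),Y,(D,Z,W)),A);
Scan left-to-right; a leaf is any maximal label run not followed by '(':
  pos 2: leaf 'G' → count = 1
  pos 7: leaf 'N' → count = 2
  pos 9: leaf 'L' → count = 3
  pos 11: leaf 'Q' → count = 4
  pos 13: leaf 'T' → count = 5
  pos 16: leaf 'H' → count = 6
  pos 19: leaf 'R' → count = 7
  pos 21: leaf 'U' → count = 8
  pos 23: leaf 'X' → count = 9
  pos 26: leaf 'Y' → count = 10
  pos 29: leaf 'D' → count = 11
  pos 31: leaf 'Z' → count = 12
  pos 33: leaf 'W' → count = 13
  pos 37: leaf 'A' → count = 14
Total leaves: 14

Answer: 14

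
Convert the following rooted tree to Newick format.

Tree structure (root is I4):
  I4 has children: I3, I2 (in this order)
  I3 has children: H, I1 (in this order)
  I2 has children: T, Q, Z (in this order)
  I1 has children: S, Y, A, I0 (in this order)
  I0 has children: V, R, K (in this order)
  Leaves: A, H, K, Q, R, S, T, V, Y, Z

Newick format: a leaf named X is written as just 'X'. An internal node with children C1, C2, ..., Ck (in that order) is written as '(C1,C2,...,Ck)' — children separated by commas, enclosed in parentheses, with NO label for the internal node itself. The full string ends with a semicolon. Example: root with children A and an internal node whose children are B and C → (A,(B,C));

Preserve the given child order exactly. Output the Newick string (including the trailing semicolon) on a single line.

internal I4 with children ['I3', 'I2']
  internal I3 with children ['H', 'I1']
    leaf 'H' → 'H'
    internal I1 with children ['S', 'Y', 'A', 'I0']
      leaf 'S' → 'S'
      leaf 'Y' → 'Y'
      leaf 'A' → 'A'
      internal I0 with children ['V', 'R', 'K']
        leaf 'V' → 'V'
        leaf 'R' → 'R'
        leaf 'K' → 'K'
      → '(V,R,K)'
    → '(S,Y,A,(V,R,K))'
  → '(H,(S,Y,A,(V,R,K)))'
  internal I2 with children ['T', 'Q', 'Z']
    leaf 'T' → 'T'
    leaf 'Q' → 'Q'
    leaf 'Z' → 'Z'
  → '(T,Q,Z)'
→ '((H,(S,Y,A,(V,R,K))),(T,Q,Z))'
Final: ((H,(S,Y,A,(V,R,K))),(T,Q,Z));

Answer: ((H,(S,Y,A,(V,R,K))),(T,Q,Z));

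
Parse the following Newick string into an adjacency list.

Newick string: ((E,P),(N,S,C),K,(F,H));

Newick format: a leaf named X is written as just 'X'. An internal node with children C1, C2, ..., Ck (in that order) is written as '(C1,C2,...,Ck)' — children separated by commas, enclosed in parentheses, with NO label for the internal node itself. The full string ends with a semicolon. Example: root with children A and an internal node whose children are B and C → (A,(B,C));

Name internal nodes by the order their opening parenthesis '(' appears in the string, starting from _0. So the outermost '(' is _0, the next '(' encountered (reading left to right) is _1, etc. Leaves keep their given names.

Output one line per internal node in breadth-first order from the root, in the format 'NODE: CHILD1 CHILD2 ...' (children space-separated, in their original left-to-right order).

Input: ((E,P),(N,S,C),K,(F,H));
Scanning left-to-right, naming '(' by encounter order:
  pos 0: '(' -> open internal node _0 (depth 1)
  pos 1: '(' -> open internal node _1 (depth 2)
  pos 5: ')' -> close internal node _1 (now at depth 1)
  pos 7: '(' -> open internal node _2 (depth 2)
  pos 13: ')' -> close internal node _2 (now at depth 1)
  pos 17: '(' -> open internal node _3 (depth 2)
  pos 21: ')' -> close internal node _3 (now at depth 1)
  pos 22: ')' -> close internal node _0 (now at depth 0)
Total internal nodes: 4
BFS adjacency from root:
  _0: _1 _2 K _3
  _1: E P
  _2: N S C
  _3: F H

Answer: _0: _1 _2 K _3
_1: E P
_2: N S C
_3: F H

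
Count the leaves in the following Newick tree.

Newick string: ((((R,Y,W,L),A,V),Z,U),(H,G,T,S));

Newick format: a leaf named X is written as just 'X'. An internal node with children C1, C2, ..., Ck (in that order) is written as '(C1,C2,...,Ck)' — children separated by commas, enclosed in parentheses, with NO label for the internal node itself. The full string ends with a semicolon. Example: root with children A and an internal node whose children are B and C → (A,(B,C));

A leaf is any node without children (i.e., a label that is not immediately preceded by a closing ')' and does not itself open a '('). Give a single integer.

Answer: 12

Derivation:
Newick: ((((R,Y,W,L),A,V),Z,U),(H,G,T,S));
Scan left-to-right; a leaf is any maximal label run not followed by '(':
  pos 4: leaf 'R' → count = 1
  pos 6: leaf 'Y' → count = 2
  pos 8: leaf 'W' → count = 3
  pos 10: leaf 'L' → count = 4
  pos 13: leaf 'A' → count = 5
  pos 15: leaf 'V' → count = 6
  pos 18: leaf 'Z' → count = 7
  pos 20: leaf 'U' → count = 8
  pos 24: leaf 'H' → count = 9
  pos 26: leaf 'G' → count = 10
  pos 28: leaf 'T' → count = 11
  pos 30: leaf 'S' → count = 12
Total leaves: 12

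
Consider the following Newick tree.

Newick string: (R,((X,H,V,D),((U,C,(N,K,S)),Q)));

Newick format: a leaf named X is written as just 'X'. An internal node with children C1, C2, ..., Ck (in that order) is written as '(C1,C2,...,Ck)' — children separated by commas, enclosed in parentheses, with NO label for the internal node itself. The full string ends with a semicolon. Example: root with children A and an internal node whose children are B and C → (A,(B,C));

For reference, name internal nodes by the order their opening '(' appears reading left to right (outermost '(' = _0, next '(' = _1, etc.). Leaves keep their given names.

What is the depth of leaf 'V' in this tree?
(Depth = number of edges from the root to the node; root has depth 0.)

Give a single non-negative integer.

Answer: 3

Derivation:
Newick: (R,((X,H,V,D),((U,C,(N,K,S)),Q)));
Naming internals by '(' encounter order: outermost '(' = _0, next = _1, ...
Query node: V
Path from root: _0 -> _1 -> _2 -> V
Depth of V: 3 (number of edges from root)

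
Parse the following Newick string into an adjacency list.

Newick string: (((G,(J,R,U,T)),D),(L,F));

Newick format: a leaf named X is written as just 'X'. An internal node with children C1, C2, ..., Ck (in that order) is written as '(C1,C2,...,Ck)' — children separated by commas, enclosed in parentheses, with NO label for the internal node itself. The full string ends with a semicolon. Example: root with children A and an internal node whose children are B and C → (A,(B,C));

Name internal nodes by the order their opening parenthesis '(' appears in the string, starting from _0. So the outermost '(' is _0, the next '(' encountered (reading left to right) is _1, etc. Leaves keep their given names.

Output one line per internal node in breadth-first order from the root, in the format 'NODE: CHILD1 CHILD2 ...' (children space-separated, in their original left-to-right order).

Input: (((G,(J,R,U,T)),D),(L,F));
Scanning left-to-right, naming '(' by encounter order:
  pos 0: '(' -> open internal node _0 (depth 1)
  pos 1: '(' -> open internal node _1 (depth 2)
  pos 2: '(' -> open internal node _2 (depth 3)
  pos 5: '(' -> open internal node _3 (depth 4)
  pos 13: ')' -> close internal node _3 (now at depth 3)
  pos 14: ')' -> close internal node _2 (now at depth 2)
  pos 17: ')' -> close internal node _1 (now at depth 1)
  pos 19: '(' -> open internal node _4 (depth 2)
  pos 23: ')' -> close internal node _4 (now at depth 1)
  pos 24: ')' -> close internal node _0 (now at depth 0)
Total internal nodes: 5
BFS adjacency from root:
  _0: _1 _4
  _1: _2 D
  _4: L F
  _2: G _3
  _3: J R U T

Answer: _0: _1 _4
_1: _2 D
_4: L F
_2: G _3
_3: J R U T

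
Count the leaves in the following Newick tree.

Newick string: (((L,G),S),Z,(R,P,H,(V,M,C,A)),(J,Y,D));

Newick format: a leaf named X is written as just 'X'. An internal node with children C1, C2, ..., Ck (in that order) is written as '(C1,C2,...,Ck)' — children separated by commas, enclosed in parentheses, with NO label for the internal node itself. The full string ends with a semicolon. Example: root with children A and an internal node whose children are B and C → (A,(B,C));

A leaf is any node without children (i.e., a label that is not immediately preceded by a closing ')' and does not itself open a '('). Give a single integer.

Answer: 14

Derivation:
Newick: (((L,G),S),Z,(R,P,H,(V,M,C,A)),(J,Y,D));
Scan left-to-right; a leaf is any maximal label run not followed by '(':
  pos 3: leaf 'L' → count = 1
  pos 5: leaf 'G' → count = 2
  pos 8: leaf 'S' → count = 3
  pos 11: leaf 'Z' → count = 4
  pos 14: leaf 'R' → count = 5
  pos 16: leaf 'P' → count = 6
  pos 18: leaf 'H' → count = 7
  pos 21: leaf 'V' → count = 8
  pos 23: leaf 'M' → count = 9
  pos 25: leaf 'C' → count = 10
  pos 27: leaf 'A' → count = 11
  pos 32: leaf 'J' → count = 12
  pos 34: leaf 'Y' → count = 13
  pos 36: leaf 'D' → count = 14
Total leaves: 14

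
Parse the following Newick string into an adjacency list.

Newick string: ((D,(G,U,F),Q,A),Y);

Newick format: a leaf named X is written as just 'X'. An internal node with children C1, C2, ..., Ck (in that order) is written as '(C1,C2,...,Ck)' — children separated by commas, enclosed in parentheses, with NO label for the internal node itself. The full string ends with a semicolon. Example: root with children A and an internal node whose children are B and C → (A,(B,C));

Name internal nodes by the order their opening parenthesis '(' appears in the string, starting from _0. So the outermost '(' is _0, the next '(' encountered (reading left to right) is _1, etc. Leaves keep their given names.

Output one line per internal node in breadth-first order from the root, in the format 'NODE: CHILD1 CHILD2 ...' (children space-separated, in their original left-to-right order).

Answer: _0: _1 Y
_1: D _2 Q A
_2: G U F

Derivation:
Input: ((D,(G,U,F),Q,A),Y);
Scanning left-to-right, naming '(' by encounter order:
  pos 0: '(' -> open internal node _0 (depth 1)
  pos 1: '(' -> open internal node _1 (depth 2)
  pos 4: '(' -> open internal node _2 (depth 3)
  pos 10: ')' -> close internal node _2 (now at depth 2)
  pos 15: ')' -> close internal node _1 (now at depth 1)
  pos 18: ')' -> close internal node _0 (now at depth 0)
Total internal nodes: 3
BFS adjacency from root:
  _0: _1 Y
  _1: D _2 Q A
  _2: G U F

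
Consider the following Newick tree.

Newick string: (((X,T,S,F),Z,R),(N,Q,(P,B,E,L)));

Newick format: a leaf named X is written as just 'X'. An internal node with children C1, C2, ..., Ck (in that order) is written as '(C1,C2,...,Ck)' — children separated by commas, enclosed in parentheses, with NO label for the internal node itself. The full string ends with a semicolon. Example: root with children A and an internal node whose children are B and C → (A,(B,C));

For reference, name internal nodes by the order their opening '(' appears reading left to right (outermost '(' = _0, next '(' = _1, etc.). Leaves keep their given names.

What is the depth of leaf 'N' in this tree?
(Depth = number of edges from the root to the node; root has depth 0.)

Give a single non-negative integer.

Newick: (((X,T,S,F),Z,R),(N,Q,(P,B,E,L)));
Naming internals by '(' encounter order: outermost '(' = _0, next = _1, ...
Query node: N
Path from root: _0 -> _3 -> N
Depth of N: 2 (number of edges from root)

Answer: 2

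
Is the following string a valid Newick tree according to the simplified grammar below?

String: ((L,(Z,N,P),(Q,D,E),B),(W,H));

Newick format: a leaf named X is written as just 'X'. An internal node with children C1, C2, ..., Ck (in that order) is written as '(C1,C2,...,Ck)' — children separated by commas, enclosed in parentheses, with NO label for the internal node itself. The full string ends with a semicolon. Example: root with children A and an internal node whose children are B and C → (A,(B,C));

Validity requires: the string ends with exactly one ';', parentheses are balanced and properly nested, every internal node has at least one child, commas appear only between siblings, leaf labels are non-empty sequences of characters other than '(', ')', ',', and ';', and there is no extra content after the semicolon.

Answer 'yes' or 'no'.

Input: ((L,(Z,N,P),(Q,D,E),B),(W,H));
Paren balance: 5 '(' vs 5 ')' OK
Ends with single ';': True
Full parse: OK
Valid: True

Answer: yes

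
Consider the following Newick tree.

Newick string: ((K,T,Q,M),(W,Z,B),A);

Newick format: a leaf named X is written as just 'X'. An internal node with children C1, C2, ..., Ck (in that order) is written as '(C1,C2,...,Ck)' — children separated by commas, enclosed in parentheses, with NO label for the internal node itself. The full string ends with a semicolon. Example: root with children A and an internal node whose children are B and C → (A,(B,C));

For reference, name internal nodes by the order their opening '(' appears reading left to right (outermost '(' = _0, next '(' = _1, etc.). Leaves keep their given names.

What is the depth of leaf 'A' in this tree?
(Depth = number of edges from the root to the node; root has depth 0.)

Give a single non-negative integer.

Newick: ((K,T,Q,M),(W,Z,B),A);
Naming internals by '(' encounter order: outermost '(' = _0, next = _1, ...
Query node: A
Path from root: _0 -> A
Depth of A: 1 (number of edges from root)

Answer: 1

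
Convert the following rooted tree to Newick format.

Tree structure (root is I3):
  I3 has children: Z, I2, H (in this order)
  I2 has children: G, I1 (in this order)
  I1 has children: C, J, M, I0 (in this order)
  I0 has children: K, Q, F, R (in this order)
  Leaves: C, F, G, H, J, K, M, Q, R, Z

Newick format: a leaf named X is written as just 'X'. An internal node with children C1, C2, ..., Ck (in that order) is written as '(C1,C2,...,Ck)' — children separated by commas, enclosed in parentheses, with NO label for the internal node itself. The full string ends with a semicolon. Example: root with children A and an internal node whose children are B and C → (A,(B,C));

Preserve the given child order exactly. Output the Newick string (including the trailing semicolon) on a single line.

Answer: (Z,(G,(C,J,M,(K,Q,F,R))),H);

Derivation:
internal I3 with children ['Z', 'I2', 'H']
  leaf 'Z' → 'Z'
  internal I2 with children ['G', 'I1']
    leaf 'G' → 'G'
    internal I1 with children ['C', 'J', 'M', 'I0']
      leaf 'C' → 'C'
      leaf 'J' → 'J'
      leaf 'M' → 'M'
      internal I0 with children ['K', 'Q', 'F', 'R']
        leaf 'K' → 'K'
        leaf 'Q' → 'Q'
        leaf 'F' → 'F'
        leaf 'R' → 'R'
      → '(K,Q,F,R)'
    → '(C,J,M,(K,Q,F,R))'
  → '(G,(C,J,M,(K,Q,F,R)))'
  leaf 'H' → 'H'
→ '(Z,(G,(C,J,M,(K,Q,F,R))),H)'
Final: (Z,(G,(C,J,M,(K,Q,F,R))),H);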